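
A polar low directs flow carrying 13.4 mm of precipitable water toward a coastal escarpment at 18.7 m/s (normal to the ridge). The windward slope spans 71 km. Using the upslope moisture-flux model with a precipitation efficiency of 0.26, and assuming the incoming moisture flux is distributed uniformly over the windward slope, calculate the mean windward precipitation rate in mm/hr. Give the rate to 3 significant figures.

R ≈ 3.30 mm/hr

Incoming column moisture flux per unit ridge length: F = V × PW = 18.7 × 13.4 = 250.58 mm·m/s.
Spread over the 71 km slope with efficiency ε = 0.26: R = ε·F/W = 0.26 × 250.58 / 71000 m = 9.176e-04 mm/s.
R = 9.176e-04 × 3600 = 3.30 mm/hr.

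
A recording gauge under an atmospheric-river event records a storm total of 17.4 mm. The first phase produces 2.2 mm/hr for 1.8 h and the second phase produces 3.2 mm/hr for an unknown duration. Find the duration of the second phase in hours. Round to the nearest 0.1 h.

Known phases: 2.2 × 1.8 = 3.96 mm.
Remaining depth = 17.4 − 3.96 = 13.44 mm.
Duration = 13.44 / 3.2 = 4.2 h.

duration ≈ 4.2 h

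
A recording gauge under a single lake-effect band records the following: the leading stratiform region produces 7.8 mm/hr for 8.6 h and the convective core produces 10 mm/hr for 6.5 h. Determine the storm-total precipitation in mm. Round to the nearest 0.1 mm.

total ≈ 132.1 mm

Total = Σ Rᵢ Δtᵢ = 7.8 × 8.6 + 10 × 6.5
      = 67.08 + 65 = 132.1 mm.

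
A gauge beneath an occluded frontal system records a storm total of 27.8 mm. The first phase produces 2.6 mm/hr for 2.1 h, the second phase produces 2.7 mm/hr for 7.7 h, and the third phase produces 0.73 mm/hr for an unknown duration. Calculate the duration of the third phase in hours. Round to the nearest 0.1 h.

Known phases: 2.6 × 2.1 + 2.7 × 7.7 = 5.46 + 20.79 = 26.25 mm.
Remaining depth = 27.8 − 26.25 = 1.55 mm.
Duration = 1.55 / 0.73 = 2.1 h.

duration ≈ 2.1 h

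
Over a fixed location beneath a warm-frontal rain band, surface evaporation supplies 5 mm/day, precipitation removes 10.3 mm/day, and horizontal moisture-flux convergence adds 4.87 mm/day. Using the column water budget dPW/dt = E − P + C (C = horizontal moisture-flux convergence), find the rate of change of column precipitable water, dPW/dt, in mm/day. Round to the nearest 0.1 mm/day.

dPW/dt = E − P + C = 5 − 10.3 + (4.87) = -0.4 mm/day.

dPW/dt ≈ -0.4 mm/day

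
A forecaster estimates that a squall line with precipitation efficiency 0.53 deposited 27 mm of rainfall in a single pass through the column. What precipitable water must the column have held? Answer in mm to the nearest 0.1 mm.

PW ≈ 50.9 mm

PW = rainfall / ε = 27 / 0.53 = 50.9 mm.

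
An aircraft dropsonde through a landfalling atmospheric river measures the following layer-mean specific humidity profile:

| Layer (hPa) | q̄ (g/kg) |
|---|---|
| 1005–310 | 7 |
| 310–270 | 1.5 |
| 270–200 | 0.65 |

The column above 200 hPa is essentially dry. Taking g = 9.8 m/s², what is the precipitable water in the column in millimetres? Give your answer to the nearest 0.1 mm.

Precipitable water is the column-integrated vapour mass per unit area: PW = (1/g) Σ q̄ Δp, with q in kg/kg and Δp in Pa (1 kg/m² of water = 1 mm).
Layer 1005–310 hPa: Δp = 695 hPa = 69500 Pa, q̄ = 0.007 kg/kg → 0.007 × 69500 / 9.8 = 49.64 mm
Layer 310–270 hPa: Δp = 40 hPa = 4000 Pa, q̄ = 0.0015 kg/kg → 0.0015 × 4000 / 9.8 = 0.61 mm
Layer 270–200 hPa: Δp = 70 hPa = 7000 Pa, q̄ = 0.00065 kg/kg → 0.00065 × 7000 / 9.8 = 0.46 mm
PW = 49.64 + 0.61 + 0.46 = 50.71 ≈ 50.7 mm.

PW ≈ 50.7 mm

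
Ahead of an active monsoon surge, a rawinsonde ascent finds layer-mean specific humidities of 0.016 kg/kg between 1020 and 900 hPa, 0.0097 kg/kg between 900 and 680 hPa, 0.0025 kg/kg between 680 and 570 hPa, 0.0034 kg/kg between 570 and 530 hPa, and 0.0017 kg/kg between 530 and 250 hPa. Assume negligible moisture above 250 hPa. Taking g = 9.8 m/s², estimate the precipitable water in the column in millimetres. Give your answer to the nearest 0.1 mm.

Precipitable water is the column-integrated vapour mass per unit area: PW = (1/g) Σ q̄ Δp, with q in kg/kg and Δp in Pa (1 kg/m² of water = 1 mm).
Layer 1020–900 hPa: Δp = 120 hPa = 12000 Pa, q̄ = 0.016 kg/kg → 0.016 × 12000 / 9.8 = 19.59 mm
Layer 900–680 hPa: Δp = 220 hPa = 22000 Pa, q̄ = 0.0097 kg/kg → 0.0097 × 22000 / 9.8 = 21.78 mm
Layer 680–570 hPa: Δp = 110 hPa = 11000 Pa, q̄ = 0.0025 kg/kg → 0.0025 × 11000 / 9.8 = 2.81 mm
Layer 570–530 hPa: Δp = 40 hPa = 4000 Pa, q̄ = 0.0034 kg/kg → 0.0034 × 4000 / 9.8 = 1.39 mm
Layer 530–250 hPa: Δp = 280 hPa = 28000 Pa, q̄ = 0.0017 kg/kg → 0.0017 × 28000 / 9.8 = 4.86 mm
PW = 19.59 + 21.78 + 2.81 + 1.39 + 4.86 = 50.43 ≈ 50.4 mm.

PW ≈ 50.4 mm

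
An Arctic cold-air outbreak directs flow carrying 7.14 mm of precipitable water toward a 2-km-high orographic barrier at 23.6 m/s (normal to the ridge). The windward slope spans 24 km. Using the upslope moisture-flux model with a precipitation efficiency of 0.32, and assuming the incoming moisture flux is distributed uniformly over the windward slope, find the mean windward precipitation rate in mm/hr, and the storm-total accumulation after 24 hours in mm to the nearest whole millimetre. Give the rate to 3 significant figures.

R ≈ 8.09 mm/hr; total ≈ 194 mm

Incoming column moisture flux per unit ridge length: F = V × PW = 23.6 × 7.14 = 168.504 mm·m/s.
Spread over the 24 km slope with efficiency ε = 0.32: R = ε·F/W = 0.32 × 168.504 / 24000 m = 2.247e-03 mm/s.
R = 2.247e-03 × 3600 = 8.09 mm/hr.
Over 24 h: total = 8.09 × 24 = 194.16 ≈ 194 mm.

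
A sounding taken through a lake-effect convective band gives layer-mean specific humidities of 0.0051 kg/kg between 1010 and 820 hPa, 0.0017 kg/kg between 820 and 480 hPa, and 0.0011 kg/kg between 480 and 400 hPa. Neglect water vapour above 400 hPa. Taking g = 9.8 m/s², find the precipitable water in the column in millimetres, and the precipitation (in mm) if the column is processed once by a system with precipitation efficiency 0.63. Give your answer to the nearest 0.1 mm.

Precipitable water is the column-integrated vapour mass per unit area: PW = (1/g) Σ q̄ Δp, with q in kg/kg and Δp in Pa (1 kg/m² of water = 1 mm).
Layer 1010–820 hPa: Δp = 190 hPa = 19000 Pa, q̄ = 0.0051 kg/kg → 0.0051 × 19000 / 9.8 = 9.89 mm
Layer 820–480 hPa: Δp = 340 hPa = 34000 Pa, q̄ = 0.0017 kg/kg → 0.0017 × 34000 / 9.8 = 5.90 mm
Layer 480–400 hPa: Δp = 80 hPa = 8000 Pa, q̄ = 0.0011 kg/kg → 0.0011 × 8000 / 9.8 = 0.90 mm
PW = 9.89 + 5.90 + 0.90 = 16.69 ≈ 16.7 mm.
Precipitation = ε × PW = 0.63 × 16.7 = 10.5 mm.

PW ≈ 16.7 mm; precipitation ≈ 10.5 mm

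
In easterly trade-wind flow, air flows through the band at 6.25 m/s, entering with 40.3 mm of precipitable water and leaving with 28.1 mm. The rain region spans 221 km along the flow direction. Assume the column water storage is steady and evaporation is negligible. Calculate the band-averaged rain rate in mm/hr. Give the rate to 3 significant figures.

R ≈ 1.24 mm/hr

Column moisture flux per unit crosswind length is F = V × PW.
Inflow: F_in = 6.25 × 40.3 = 251.875 mm·m/s
Outflow: F_out = 6.25 × 28.1 = 175.625 mm·m/s
Steady-state rate R = (F_in − F_out)/L = (251.875 − 175.625) / 221000 m = 3.450e-04 mm/s.
R = 3.450e-04 × 3600 = 1.24 mm/hr.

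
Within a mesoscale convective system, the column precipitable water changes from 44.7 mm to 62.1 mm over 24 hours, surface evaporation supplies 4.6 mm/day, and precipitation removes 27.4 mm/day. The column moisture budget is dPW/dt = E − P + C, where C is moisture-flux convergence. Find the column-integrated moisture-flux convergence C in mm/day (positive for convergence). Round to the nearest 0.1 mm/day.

dPW/dt = (62.1 − 44.7) mm / (24/24 day) = +17.400 mm/day.
C = dPW/dt − E + P = (+17.400) − 4.6 + 27.4 = 40.2 mm/day.

C ≈ 40.2 mm/day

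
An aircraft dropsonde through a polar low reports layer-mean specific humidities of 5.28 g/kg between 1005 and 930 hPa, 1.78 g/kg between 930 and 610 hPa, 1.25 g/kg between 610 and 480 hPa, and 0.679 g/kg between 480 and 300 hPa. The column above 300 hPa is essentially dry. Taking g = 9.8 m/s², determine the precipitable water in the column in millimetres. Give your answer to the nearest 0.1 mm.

Precipitable water is the column-integrated vapour mass per unit area: PW = (1/g) Σ q̄ Δp, with q in kg/kg and Δp in Pa (1 kg/m² of water = 1 mm).
Layer 1005–930 hPa: Δp = 75 hPa = 7500 Pa, q̄ = 0.00528 kg/kg → 0.00528 × 7500 / 9.8 = 4.04 mm
Layer 930–610 hPa: Δp = 320 hPa = 32000 Pa, q̄ = 0.00178 kg/kg → 0.00178 × 32000 / 9.8 = 5.81 mm
Layer 610–480 hPa: Δp = 130 hPa = 13000 Pa, q̄ = 0.00125 kg/kg → 0.00125 × 13000 / 9.8 = 1.66 mm
Layer 480–300 hPa: Δp = 180 hPa = 18000 Pa, q̄ = 0.000679 kg/kg → 0.000679 × 18000 / 9.8 = 1.25 mm
PW = 4.04 + 5.81 + 1.66 + 1.25 = 12.76 ≈ 12.8 mm.

PW ≈ 12.8 mm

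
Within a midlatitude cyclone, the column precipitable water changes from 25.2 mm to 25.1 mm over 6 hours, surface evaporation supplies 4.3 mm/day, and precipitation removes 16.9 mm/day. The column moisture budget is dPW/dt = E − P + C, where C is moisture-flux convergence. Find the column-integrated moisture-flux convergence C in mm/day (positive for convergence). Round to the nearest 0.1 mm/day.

C ≈ 12.2 mm/day

dPW/dt = (25.1 − 25.2) mm / (6/24 day) = -0.400 mm/day.
C = dPW/dt − E + P = (-0.400) − 4.3 + 16.9 = 12.2 mm/day.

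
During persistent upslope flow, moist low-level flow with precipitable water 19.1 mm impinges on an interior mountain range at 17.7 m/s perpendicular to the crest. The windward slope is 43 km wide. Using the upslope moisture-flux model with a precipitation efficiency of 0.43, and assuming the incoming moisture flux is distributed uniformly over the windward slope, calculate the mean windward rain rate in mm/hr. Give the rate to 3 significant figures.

Incoming column moisture flux per unit ridge length: F = V × PW = 17.7 × 19.1 = 338.07 mm·m/s.
Spread over the 43 km slope with efficiency ε = 0.43: R = ε·F/W = 0.43 × 338.07 / 43000 m = 3.381e-03 mm/s.
R = 3.381e-03 × 3600 = 12.2 mm/hr.

R ≈ 12.2 mm/hr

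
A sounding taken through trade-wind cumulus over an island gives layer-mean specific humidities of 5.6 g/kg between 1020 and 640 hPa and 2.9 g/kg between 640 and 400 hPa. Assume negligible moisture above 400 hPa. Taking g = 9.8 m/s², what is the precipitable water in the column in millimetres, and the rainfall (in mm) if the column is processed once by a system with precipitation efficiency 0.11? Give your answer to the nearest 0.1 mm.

Precipitable water is the column-integrated vapour mass per unit area: PW = (1/g) Σ q̄ Δp, with q in kg/kg and Δp in Pa (1 kg/m² of water = 1 mm).
Layer 1020–640 hPa: Δp = 380 hPa = 38000 Pa, q̄ = 0.0056 kg/kg → 0.0056 × 38000 / 9.8 = 21.71 mm
Layer 640–400 hPa: Δp = 240 hPa = 24000 Pa, q̄ = 0.0029 kg/kg → 0.0029 × 24000 / 9.8 = 7.10 mm
PW = 21.71 + 7.10 = 28.81 ≈ 28.8 mm.
Rainfall = ε × PW = 0.11 × 28.8 = 3.2 mm.

PW ≈ 28.8 mm; rainfall ≈ 3.2 mm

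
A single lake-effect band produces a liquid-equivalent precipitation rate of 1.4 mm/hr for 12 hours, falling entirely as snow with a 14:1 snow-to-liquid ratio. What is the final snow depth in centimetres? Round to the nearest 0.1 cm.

snow depth ≈ 23.5 cm

Liquid-equivalent depth = 1.4 × 12 = 16.8 mm.
Snow depth = 16.8 mm × 14 = 235.2 mm = 23.5 cm.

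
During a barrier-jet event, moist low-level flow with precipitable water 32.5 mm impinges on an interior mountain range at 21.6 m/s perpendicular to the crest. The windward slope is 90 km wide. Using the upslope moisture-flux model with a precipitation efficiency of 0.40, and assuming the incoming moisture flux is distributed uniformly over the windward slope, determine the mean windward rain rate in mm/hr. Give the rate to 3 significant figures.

Incoming column moisture flux per unit ridge length: F = V × PW = 21.6 × 32.5 = 702 mm·m/s.
Spread over the 90 km slope with efficiency ε = 0.40: R = ε·F/W = 0.40 × 702 / 90000 m = 3.120e-03 mm/s.
R = 3.120e-03 × 3600 = 11.2 mm/hr.

R ≈ 11.2 mm/hr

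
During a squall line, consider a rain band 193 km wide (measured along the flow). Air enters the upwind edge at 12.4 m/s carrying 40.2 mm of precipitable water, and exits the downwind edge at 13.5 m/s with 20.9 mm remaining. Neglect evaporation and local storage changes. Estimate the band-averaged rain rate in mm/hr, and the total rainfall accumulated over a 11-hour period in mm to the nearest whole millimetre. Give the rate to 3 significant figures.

R ≈ 4.04 mm/hr; total ≈ 44 mm

Column moisture flux per unit crosswind length is F = V × PW.
Inflow: F_in = 12.4 × 40.2 = 498.48 mm·m/s
Outflow: F_out = 13.5 × 20.9 = 282.15 mm·m/s
Steady-state rate R = (F_in − F_out)/L = (498.48 − 282.15) / 193000 m = 1.121e-03 mm/s.
R = 1.121e-03 × 3600 = 4.04 mm/hr.
Over 11 h: total = 4.04 × 11 = 44.44 ≈ 44 mm.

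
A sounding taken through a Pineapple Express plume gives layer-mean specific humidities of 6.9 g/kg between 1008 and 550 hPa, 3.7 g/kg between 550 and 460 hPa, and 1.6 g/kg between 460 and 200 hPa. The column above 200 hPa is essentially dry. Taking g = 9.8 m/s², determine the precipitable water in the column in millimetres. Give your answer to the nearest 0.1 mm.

Precipitable water is the column-integrated vapour mass per unit area: PW = (1/g) Σ q̄ Δp, with q in kg/kg and Δp in Pa (1 kg/m² of water = 1 mm).
Layer 1008–550 hPa: Δp = 458 hPa = 45800 Pa, q̄ = 0.0069 kg/kg → 0.0069 × 45800 / 9.8 = 32.25 mm
Layer 550–460 hPa: Δp = 90 hPa = 9000 Pa, q̄ = 0.0037 kg/kg → 0.0037 × 9000 / 9.8 = 3.40 mm
Layer 460–200 hPa: Δp = 260 hPa = 26000 Pa, q̄ = 0.0016 kg/kg → 0.0016 × 26000 / 9.8 = 4.24 mm
PW = 32.25 + 3.40 + 4.24 = 39.89 ≈ 39.9 mm.

PW ≈ 39.9 mm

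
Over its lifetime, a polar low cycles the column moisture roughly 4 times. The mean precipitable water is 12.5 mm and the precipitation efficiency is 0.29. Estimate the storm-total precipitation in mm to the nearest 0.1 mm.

Each cycle deposits ε × PW = 0.29 × 12.5 = 3.625 mm.
Over 4 cycles: 4 × 3.625 = 14.5 mm.

precipitation ≈ 14.5 mm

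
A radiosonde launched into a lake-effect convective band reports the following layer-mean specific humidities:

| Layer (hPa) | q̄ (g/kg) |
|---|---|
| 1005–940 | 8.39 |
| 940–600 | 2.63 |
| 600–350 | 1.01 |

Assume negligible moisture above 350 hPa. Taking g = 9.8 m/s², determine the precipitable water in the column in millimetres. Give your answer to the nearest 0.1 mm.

PW ≈ 17.3 mm

Precipitable water is the column-integrated vapour mass per unit area: PW = (1/g) Σ q̄ Δp, with q in kg/kg and Δp in Pa (1 kg/m² of water = 1 mm).
Layer 1005–940 hPa: Δp = 65 hPa = 6500 Pa, q̄ = 0.00839 kg/kg → 0.00839 × 6500 / 9.8 = 5.56 mm
Layer 940–600 hPa: Δp = 340 hPa = 34000 Pa, q̄ = 0.00263 kg/kg → 0.00263 × 34000 / 9.8 = 9.12 mm
Layer 600–350 hPa: Δp = 250 hPa = 25000 Pa, q̄ = 0.00101 kg/kg → 0.00101 × 25000 / 9.8 = 2.58 mm
PW = 5.56 + 9.12 + 2.58 = 17.26 ≈ 17.3 mm.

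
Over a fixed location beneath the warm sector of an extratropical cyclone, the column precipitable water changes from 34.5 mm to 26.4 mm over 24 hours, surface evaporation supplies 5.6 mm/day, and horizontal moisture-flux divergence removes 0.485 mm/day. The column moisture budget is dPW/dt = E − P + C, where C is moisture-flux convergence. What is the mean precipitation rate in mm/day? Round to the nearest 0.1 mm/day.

dPW/dt = (26.4 − 34.5) mm / (24/24 day) = -8.100 mm/day.
P = E + C − dPW/dt = 5.6 + (-0.485) − (-8.100) = 13.2 mm/day.

P ≈ 13.2 mm/day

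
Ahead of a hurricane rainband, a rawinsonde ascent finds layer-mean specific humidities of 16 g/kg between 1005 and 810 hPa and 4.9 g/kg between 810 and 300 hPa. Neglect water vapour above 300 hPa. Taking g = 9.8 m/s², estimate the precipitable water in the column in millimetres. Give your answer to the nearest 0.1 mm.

PW ≈ 57.3 mm

Precipitable water is the column-integrated vapour mass per unit area: PW = (1/g) Σ q̄ Δp, with q in kg/kg and Δp in Pa (1 kg/m² of water = 1 mm).
Layer 1005–810 hPa: Δp = 195 hPa = 19500 Pa, q̄ = 0.016 kg/kg → 0.016 × 19500 / 9.8 = 31.84 mm
Layer 810–300 hPa: Δp = 510 hPa = 51000 Pa, q̄ = 0.0049 kg/kg → 0.0049 × 51000 / 9.8 = 25.50 mm
PW = 31.84 + 25.50 = 57.34 ≈ 57.3 mm.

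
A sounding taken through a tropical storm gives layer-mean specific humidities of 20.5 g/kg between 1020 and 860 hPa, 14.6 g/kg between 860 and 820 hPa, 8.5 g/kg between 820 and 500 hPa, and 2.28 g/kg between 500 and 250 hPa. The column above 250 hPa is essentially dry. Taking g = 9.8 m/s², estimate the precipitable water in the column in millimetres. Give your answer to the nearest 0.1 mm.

PW ≈ 73.0 mm

Precipitable water is the column-integrated vapour mass per unit area: PW = (1/g) Σ q̄ Δp, with q in kg/kg and Δp in Pa (1 kg/m² of water = 1 mm).
Layer 1020–860 hPa: Δp = 160 hPa = 16000 Pa, q̄ = 0.0205 kg/kg → 0.0205 × 16000 / 9.8 = 33.47 mm
Layer 860–820 hPa: Δp = 40 hPa = 4000 Pa, q̄ = 0.0146 kg/kg → 0.0146 × 4000 / 9.8 = 5.96 mm
Layer 820–500 hPa: Δp = 320 hPa = 32000 Pa, q̄ = 0.0085 kg/kg → 0.0085 × 32000 / 9.8 = 27.76 mm
Layer 500–250 hPa: Δp = 250 hPa = 25000 Pa, q̄ = 0.00228 kg/kg → 0.00228 × 25000 / 9.8 = 5.82 mm
PW = 33.47 + 5.96 + 27.76 + 5.82 = 73.01 ≈ 73.0 mm.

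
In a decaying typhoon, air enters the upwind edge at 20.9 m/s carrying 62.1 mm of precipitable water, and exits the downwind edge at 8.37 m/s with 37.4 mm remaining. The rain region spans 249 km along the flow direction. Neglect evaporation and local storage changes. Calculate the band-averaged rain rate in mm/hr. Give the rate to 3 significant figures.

Column moisture flux per unit crosswind length is F = V × PW.
Inflow: F_in = 20.9 × 62.1 = 1297.89 mm·m/s
Outflow: F_out = 8.37 × 37.4 = 313.038 mm·m/s
Steady-state rate R = (F_in − F_out)/L = (1297.89 − 313.038) / 249000 m = 3.955e-03 mm/s.
R = 3.955e-03 × 3600 = 14.2 mm/hr.

R ≈ 14.2 mm/hr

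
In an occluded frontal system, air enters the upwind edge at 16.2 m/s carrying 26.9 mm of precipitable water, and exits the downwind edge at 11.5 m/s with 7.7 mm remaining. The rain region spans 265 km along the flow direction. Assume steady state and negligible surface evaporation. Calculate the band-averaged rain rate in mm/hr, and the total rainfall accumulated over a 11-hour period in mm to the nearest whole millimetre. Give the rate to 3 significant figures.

R ≈ 4.72 mm/hr; total ≈ 52 mm

Column moisture flux per unit crosswind length is F = V × PW.
Inflow: F_in = 16.2 × 26.9 = 435.78 mm·m/s
Outflow: F_out = 11.5 × 7.7 = 88.55 mm·m/s
Steady-state rate R = (F_in − F_out)/L = (435.78 − 88.55) / 265000 m = 1.310e-03 mm/s.
R = 1.310e-03 × 3600 = 4.72 mm/hr.
Over 11 h: total = 4.72 × 11 = 51.92 ≈ 52 mm.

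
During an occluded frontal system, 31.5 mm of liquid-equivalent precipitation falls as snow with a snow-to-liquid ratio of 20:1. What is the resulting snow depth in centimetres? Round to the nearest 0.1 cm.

Snow depth = liquid × ratio = 31.5 mm × 20 = 630 mm = 63.0 cm.

snow depth ≈ 63.0 cm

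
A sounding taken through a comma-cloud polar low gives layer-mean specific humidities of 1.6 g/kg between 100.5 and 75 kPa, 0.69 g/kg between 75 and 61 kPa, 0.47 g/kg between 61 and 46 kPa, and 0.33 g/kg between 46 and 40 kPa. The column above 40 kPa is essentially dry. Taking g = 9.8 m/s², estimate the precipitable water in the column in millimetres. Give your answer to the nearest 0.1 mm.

Precipitable water is the column-integrated vapour mass per unit area: PW = (1/g) Σ q̄ Δp, with q in kg/kg and Δp in Pa (1 kg/m² of water = 1 mm).
Layer 100.5–75 kPa: Δp = 255 hPa = 25500 Pa, q̄ = 0.0016 kg/kg → 0.0016 × 25500 / 9.8 = 4.16 mm
Layer 75–61 kPa: Δp = 140 hPa = 14000 Pa, q̄ = 0.00069 kg/kg → 0.00069 × 14000 / 9.8 = 0.99 mm
Layer 61–46 kPa: Δp = 150 hPa = 15000 Pa, q̄ = 0.00047 kg/kg → 0.00047 × 15000 / 9.8 = 0.72 mm
Layer 46–40 kPa: Δp = 60 hPa = 6000 Pa, q̄ = 0.00033 kg/kg → 0.00033 × 6000 / 9.8 = 0.20 mm
PW = 4.16 + 0.99 + 0.72 + 0.20 = 6.07 ≈ 6.1 mm.

PW ≈ 6.1 mm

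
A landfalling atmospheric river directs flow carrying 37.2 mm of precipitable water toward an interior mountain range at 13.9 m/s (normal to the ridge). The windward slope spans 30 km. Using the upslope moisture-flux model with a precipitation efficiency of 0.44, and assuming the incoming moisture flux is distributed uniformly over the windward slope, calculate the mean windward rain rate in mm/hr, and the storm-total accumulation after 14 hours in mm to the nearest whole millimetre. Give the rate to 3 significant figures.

R ≈ 27.3 mm/hr; total ≈ 382 mm

Incoming column moisture flux per unit ridge length: F = V × PW = 13.9 × 37.2 = 517.08 mm·m/s.
Spread over the 30 km slope with efficiency ε = 0.44: R = ε·F/W = 0.44 × 517.08 / 30000 m = 7.584e-03 mm/s.
R = 7.584e-03 × 3600 = 27.3 mm/hr.
Over 14 h: total = 27.3 × 14 = 382.2 ≈ 382 mm.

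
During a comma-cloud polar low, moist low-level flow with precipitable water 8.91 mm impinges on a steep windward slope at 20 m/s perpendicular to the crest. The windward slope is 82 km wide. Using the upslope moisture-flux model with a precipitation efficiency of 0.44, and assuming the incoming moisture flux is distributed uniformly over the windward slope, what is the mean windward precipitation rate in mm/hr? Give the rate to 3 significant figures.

Incoming column moisture flux per unit ridge length: F = V × PW = 20 × 8.91 = 178.2 mm·m/s.
Spread over the 82 km slope with efficiency ε = 0.44: R = ε·F/W = 0.44 × 178.2 / 82000 m = 9.562e-04 mm/s.
R = 9.562e-04 × 3600 = 3.44 mm/hr.

R ≈ 3.44 mm/hr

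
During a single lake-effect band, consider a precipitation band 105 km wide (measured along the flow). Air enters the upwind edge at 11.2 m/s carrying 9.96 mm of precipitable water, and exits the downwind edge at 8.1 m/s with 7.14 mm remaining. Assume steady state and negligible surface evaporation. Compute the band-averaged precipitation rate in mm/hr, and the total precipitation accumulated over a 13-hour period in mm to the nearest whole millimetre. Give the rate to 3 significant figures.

R ≈ 1.84 mm/hr; total ≈ 24 mm

Column moisture flux per unit crosswind length is F = V × PW.
Inflow: F_in = 11.2 × 9.96 = 111.552 mm·m/s
Outflow: F_out = 8.1 × 7.14 = 57.834 mm·m/s
Steady-state rate R = (F_in − F_out)/L = (111.552 − 57.834) / 105000 m = 5.116e-04 mm/s.
R = 5.116e-04 × 3600 = 1.84 mm/hr.
Over 13 h: total = 1.84 × 13 = 23.92 ≈ 24 mm.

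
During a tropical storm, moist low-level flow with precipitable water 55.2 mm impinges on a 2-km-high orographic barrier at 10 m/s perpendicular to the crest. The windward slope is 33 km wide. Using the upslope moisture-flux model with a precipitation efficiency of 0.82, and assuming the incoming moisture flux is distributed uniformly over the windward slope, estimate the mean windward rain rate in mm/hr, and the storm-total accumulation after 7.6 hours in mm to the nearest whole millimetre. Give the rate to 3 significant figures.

R ≈ 49.4 mm/hr; total ≈ 375 mm

Incoming column moisture flux per unit ridge length: F = V × PW = 10 × 55.2 = 552 mm·m/s.
Spread over the 33 km slope with efficiency ε = 0.82: R = ε·F/W = 0.82 × 552 / 33000 m = 1.372e-02 mm/s.
R = 1.372e-02 × 3600 = 49.4 mm/hr.
Over 7.6 h: total = 49.4 × 7.6 = 375.44 ≈ 375 mm.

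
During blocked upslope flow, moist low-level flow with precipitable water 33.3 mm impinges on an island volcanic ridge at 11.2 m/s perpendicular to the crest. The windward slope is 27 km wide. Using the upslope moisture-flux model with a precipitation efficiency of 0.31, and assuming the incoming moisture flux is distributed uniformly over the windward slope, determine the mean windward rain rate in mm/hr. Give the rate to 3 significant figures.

R ≈ 15.4 mm/hr

Incoming column moisture flux per unit ridge length: F = V × PW = 11.2 × 33.3 = 372.96 mm·m/s.
Spread over the 27 km slope with efficiency ε = 0.31: R = ε·F/W = 0.31 × 372.96 / 27000 m = 4.282e-03 mm/s.
R = 4.282e-03 × 3600 = 15.4 mm/hr.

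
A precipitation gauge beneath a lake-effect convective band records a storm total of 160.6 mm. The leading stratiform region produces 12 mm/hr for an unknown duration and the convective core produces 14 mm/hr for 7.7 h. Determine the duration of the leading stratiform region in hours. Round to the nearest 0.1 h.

Known phases: 14 × 7.7 = 107.8 mm.
Remaining depth = 160.6 − 107.8 = 52.8 mm.
Duration = 52.8 / 12 = 4.4 h.

duration ≈ 4.4 h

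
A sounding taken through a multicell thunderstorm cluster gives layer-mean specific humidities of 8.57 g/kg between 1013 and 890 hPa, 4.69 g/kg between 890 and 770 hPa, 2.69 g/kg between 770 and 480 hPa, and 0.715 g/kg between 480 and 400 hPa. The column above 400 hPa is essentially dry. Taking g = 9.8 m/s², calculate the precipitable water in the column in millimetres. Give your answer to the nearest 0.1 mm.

PW ≈ 25.0 mm

Precipitable water is the column-integrated vapour mass per unit area: PW = (1/g) Σ q̄ Δp, with q in kg/kg and Δp in Pa (1 kg/m² of water = 1 mm).
Layer 1013–890 hPa: Δp = 123 hPa = 12300 Pa, q̄ = 0.00857 kg/kg → 0.00857 × 12300 / 9.8 = 10.76 mm
Layer 890–770 hPa: Δp = 120 hPa = 12000 Pa, q̄ = 0.00469 kg/kg → 0.00469 × 12000 / 9.8 = 5.74 mm
Layer 770–480 hPa: Δp = 290 hPa = 29000 Pa, q̄ = 0.00269 kg/kg → 0.00269 × 29000 / 9.8 = 7.96 mm
Layer 480–400 hPa: Δp = 80 hPa = 8000 Pa, q̄ = 0.000715 kg/kg → 0.000715 × 8000 / 9.8 = 0.58 mm
PW = 10.76 + 5.74 + 7.96 + 0.58 = 25.04 ≈ 25.0 mm.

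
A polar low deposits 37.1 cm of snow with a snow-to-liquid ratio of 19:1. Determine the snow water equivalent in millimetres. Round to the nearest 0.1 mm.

SWE = snow depth / ratio = 37.1 cm / 19 = 1.953 cm = 19.5 mm.

SWE ≈ 19.5 mm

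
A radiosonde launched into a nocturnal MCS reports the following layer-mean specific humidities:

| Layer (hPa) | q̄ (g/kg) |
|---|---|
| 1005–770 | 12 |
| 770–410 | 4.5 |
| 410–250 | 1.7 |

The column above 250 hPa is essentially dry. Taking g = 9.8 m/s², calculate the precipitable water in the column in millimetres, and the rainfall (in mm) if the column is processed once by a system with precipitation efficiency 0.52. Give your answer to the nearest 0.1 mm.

Precipitable water is the column-integrated vapour mass per unit area: PW = (1/g) Σ q̄ Δp, with q in kg/kg and Δp in Pa (1 kg/m² of water = 1 mm).
Layer 1005–770 hPa: Δp = 235 hPa = 23500 Pa, q̄ = 0.012 kg/kg → 0.012 × 23500 / 9.8 = 28.78 mm
Layer 770–410 hPa: Δp = 360 hPa = 36000 Pa, q̄ = 0.0045 kg/kg → 0.0045 × 36000 / 9.8 = 16.53 mm
Layer 410–250 hPa: Δp = 160 hPa = 16000 Pa, q̄ = 0.0017 kg/kg → 0.0017 × 16000 / 9.8 = 2.78 mm
PW = 28.78 + 16.53 + 2.78 = 48.09 ≈ 48.1 mm.
Rainfall = ε × PW = 0.52 × 48.1 = 25.0 mm.

PW ≈ 48.1 mm; rainfall ≈ 25.0 mm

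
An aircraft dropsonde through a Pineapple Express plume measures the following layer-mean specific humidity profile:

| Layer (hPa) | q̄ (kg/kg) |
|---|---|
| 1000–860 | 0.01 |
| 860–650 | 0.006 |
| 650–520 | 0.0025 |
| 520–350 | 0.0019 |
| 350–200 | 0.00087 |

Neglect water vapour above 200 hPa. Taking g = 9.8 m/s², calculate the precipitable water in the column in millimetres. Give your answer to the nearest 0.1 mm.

PW ≈ 35.1 mm

Precipitable water is the column-integrated vapour mass per unit area: PW = (1/g) Σ q̄ Δp, with q in kg/kg and Δp in Pa (1 kg/m² of water = 1 mm).
Layer 1000–860 hPa: Δp = 140 hPa = 14000 Pa, q̄ = 0.01 kg/kg → 0.01 × 14000 / 9.8 = 14.29 mm
Layer 860–650 hPa: Δp = 210 hPa = 21000 Pa, q̄ = 0.006 kg/kg → 0.006 × 21000 / 9.8 = 12.86 mm
Layer 650–520 hPa: Δp = 130 hPa = 13000 Pa, q̄ = 0.0025 kg/kg → 0.0025 × 13000 / 9.8 = 3.32 mm
Layer 520–350 hPa: Δp = 170 hPa = 17000 Pa, q̄ = 0.0019 kg/kg → 0.0019 × 17000 / 9.8 = 3.30 mm
Layer 350–200 hPa: Δp = 150 hPa = 15000 Pa, q̄ = 0.00087 kg/kg → 0.00087 × 15000 / 9.8 = 1.33 mm
PW = 14.29 + 12.86 + 3.32 + 3.30 + 1.33 = 35.10 ≈ 35.1 mm.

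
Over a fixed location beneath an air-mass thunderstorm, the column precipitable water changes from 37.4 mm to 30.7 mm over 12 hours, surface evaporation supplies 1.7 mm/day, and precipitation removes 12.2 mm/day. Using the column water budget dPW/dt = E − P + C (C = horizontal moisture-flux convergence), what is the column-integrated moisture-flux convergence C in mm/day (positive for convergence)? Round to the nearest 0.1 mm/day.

C ≈ -2.9 mm/day

dPW/dt = (30.7 − 37.4) mm / (12/24 day) = -13.400 mm/day.
C = dPW/dt − E + P = (-13.400) − 1.7 + 12.2 = -2.9 mm/day.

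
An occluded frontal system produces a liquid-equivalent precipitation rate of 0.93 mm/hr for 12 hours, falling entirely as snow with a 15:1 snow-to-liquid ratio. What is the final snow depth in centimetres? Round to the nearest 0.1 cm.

Liquid-equivalent depth = 0.93 × 12 = 11.16 mm.
Snow depth = 11.16 mm × 15 = 167.4 mm = 16.7 cm.

snow depth ≈ 16.7 cm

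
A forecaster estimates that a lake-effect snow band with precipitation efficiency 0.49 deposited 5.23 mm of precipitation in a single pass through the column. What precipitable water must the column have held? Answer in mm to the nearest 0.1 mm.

PW = precipitation / ε = 5.23 / 0.49 = 10.7 mm.

PW ≈ 10.7 mm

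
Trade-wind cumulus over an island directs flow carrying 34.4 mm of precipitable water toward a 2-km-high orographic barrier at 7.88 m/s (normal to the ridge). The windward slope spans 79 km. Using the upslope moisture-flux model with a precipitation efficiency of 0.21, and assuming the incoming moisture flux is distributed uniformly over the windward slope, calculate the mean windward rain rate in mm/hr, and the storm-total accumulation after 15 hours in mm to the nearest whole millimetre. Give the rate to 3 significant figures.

Incoming column moisture flux per unit ridge length: F = V × PW = 7.88 × 34.4 = 271.072 mm·m/s.
Spread over the 79 km slope with efficiency ε = 0.21: R = ε·F/W = 0.21 × 271.072 / 79000 m = 7.206e-04 mm/s.
R = 7.206e-04 × 3600 = 2.59 mm/hr.
Over 15 h: total = 2.59 × 15 = 38.85 ≈ 39 mm.

R ≈ 2.59 mm/hr; total ≈ 39 mm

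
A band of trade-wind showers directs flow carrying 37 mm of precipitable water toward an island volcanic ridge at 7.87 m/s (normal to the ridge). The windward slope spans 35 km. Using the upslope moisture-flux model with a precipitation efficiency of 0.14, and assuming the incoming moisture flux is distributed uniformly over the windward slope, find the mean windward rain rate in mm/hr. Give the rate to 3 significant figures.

Incoming column moisture flux per unit ridge length: F = V × PW = 7.87 × 37 = 291.19 mm·m/s.
Spread over the 35 km slope with efficiency ε = 0.14: R = ε·F/W = 0.14 × 291.19 / 35000 m = 1.165e-03 mm/s.
R = 1.165e-03 × 3600 = 4.19 mm/hr.

R ≈ 4.19 mm/hr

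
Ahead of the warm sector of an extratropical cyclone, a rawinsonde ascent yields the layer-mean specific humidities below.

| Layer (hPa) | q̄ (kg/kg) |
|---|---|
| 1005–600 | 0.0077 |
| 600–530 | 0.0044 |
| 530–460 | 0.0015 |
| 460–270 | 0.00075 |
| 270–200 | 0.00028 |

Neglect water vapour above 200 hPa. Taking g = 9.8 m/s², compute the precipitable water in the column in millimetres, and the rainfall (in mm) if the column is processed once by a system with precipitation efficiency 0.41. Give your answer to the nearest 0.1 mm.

Precipitable water is the column-integrated vapour mass per unit area: PW = (1/g) Σ q̄ Δp, with q in kg/kg and Δp in Pa (1 kg/m² of water = 1 mm).
Layer 1005–600 hPa: Δp = 405 hPa = 40500 Pa, q̄ = 0.0077 kg/kg → 0.0077 × 40500 / 9.8 = 31.82 mm
Layer 600–530 hPa: Δp = 70 hPa = 7000 Pa, q̄ = 0.0044 kg/kg → 0.0044 × 7000 / 9.8 = 3.14 mm
Layer 530–460 hPa: Δp = 70 hPa = 7000 Pa, q̄ = 0.0015 kg/kg → 0.0015 × 7000 / 9.8 = 1.07 mm
Layer 460–270 hPa: Δp = 190 hPa = 19000 Pa, q̄ = 0.00075 kg/kg → 0.00075 × 19000 / 9.8 = 1.45 mm
Layer 270–200 hPa: Δp = 70 hPa = 7000 Pa, q̄ = 0.00028 kg/kg → 0.00028 × 7000 / 9.8 = 0.20 mm
PW = 31.82 + 3.14 + 1.07 + 1.45 + 0.20 = 37.68 ≈ 37.7 mm.
Rainfall = ε × PW = 0.41 × 37.7 = 15.5 mm.

PW ≈ 37.7 mm; rainfall ≈ 15.5 mm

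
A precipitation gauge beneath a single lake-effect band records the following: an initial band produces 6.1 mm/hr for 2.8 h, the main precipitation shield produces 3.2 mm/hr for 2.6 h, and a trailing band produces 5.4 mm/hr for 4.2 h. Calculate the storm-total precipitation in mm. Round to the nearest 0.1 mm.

Total = Σ Rᵢ Δtᵢ = 6.1 × 2.8 + 3.2 × 2.6 + 5.4 × 4.2
      = 17.08 + 8.32 + 22.68 = 48.1 mm.

total ≈ 48.1 mm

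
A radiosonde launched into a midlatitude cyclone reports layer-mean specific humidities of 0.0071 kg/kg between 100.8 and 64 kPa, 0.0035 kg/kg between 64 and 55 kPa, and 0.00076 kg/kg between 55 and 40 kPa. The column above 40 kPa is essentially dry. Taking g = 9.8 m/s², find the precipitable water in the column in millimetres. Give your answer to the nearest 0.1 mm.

PW ≈ 31.0 mm

Precipitable water is the column-integrated vapour mass per unit area: PW = (1/g) Σ q̄ Δp, with q in kg/kg and Δp in Pa (1 kg/m² of water = 1 mm).
Layer 100.8–64 kPa: Δp = 368 hPa = 36800 Pa, q̄ = 0.0071 kg/kg → 0.0071 × 36800 / 9.8 = 26.66 mm
Layer 64–55 kPa: Δp = 90 hPa = 9000 Pa, q̄ = 0.0035 kg/kg → 0.0035 × 9000 / 9.8 = 3.21 mm
Layer 55–40 kPa: Δp = 150 hPa = 15000 Pa, q̄ = 0.00076 kg/kg → 0.00076 × 15000 / 9.8 = 1.16 mm
PW = 26.66 + 3.21 + 1.16 = 31.03 ≈ 31.0 mm.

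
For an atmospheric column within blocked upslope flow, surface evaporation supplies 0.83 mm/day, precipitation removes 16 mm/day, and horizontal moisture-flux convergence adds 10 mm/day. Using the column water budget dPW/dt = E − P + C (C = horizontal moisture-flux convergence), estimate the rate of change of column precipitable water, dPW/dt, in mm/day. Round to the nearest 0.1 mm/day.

dPW/dt ≈ -5.2 mm/day

dPW/dt = E − P + C = 0.83 − 16 + (10) = -5.2 mm/day.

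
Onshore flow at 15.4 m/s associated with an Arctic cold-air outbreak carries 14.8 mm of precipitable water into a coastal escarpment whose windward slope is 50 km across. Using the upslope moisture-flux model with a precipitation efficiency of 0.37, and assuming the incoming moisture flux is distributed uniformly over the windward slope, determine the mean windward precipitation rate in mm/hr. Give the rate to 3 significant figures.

Incoming column moisture flux per unit ridge length: F = V × PW = 15.4 × 14.8 = 227.92 mm·m/s.
Spread over the 50 km slope with efficiency ε = 0.37: R = ε·F/W = 0.37 × 227.92 / 50000 m = 1.687e-03 mm/s.
R = 1.687e-03 × 3600 = 6.07 mm/hr.

R ≈ 6.07 mm/hr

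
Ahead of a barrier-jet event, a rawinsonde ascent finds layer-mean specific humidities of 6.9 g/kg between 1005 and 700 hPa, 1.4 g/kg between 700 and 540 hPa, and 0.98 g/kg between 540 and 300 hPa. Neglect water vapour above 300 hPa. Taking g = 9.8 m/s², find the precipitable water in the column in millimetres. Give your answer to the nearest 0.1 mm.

PW ≈ 26.2 mm

Precipitable water is the column-integrated vapour mass per unit area: PW = (1/g) Σ q̄ Δp, with q in kg/kg and Δp in Pa (1 kg/m² of water = 1 mm).
Layer 1005–700 hPa: Δp = 305 hPa = 30500 Pa, q̄ = 0.0069 kg/kg → 0.0069 × 30500 / 9.8 = 21.47 mm
Layer 700–540 hPa: Δp = 160 hPa = 16000 Pa, q̄ = 0.0014 kg/kg → 0.0014 × 16000 / 9.8 = 2.29 mm
Layer 540–300 hPa: Δp = 240 hPa = 24000 Pa, q̄ = 0.00098 kg/kg → 0.00098 × 24000 / 9.8 = 2.40 mm
PW = 21.47 + 2.29 + 2.40 = 26.16 ≈ 26.2 mm.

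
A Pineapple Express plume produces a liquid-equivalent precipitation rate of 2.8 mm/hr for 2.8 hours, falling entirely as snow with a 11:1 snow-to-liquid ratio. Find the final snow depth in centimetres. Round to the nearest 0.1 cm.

snow depth ≈ 8.6 cm

Liquid-equivalent depth = 2.8 × 2.8 = 7.84 mm.
Snow depth = 7.84 mm × 11 = 86.24 mm = 8.6 cm.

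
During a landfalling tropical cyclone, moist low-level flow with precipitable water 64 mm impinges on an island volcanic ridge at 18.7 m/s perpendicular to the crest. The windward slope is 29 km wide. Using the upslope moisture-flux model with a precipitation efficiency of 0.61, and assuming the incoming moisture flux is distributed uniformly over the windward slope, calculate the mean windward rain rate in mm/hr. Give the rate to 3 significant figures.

R ≈ 90.6 mm/hr

Incoming column moisture flux per unit ridge length: F = V × PW = 18.7 × 64 = 1196.8 mm·m/s.
Spread over the 29 km slope with efficiency ε = 0.61: R = ε·F/W = 0.61 × 1196.8 / 29000 m = 2.517e-02 mm/s.
R = 2.517e-02 × 3600 = 90.6 mm/hr.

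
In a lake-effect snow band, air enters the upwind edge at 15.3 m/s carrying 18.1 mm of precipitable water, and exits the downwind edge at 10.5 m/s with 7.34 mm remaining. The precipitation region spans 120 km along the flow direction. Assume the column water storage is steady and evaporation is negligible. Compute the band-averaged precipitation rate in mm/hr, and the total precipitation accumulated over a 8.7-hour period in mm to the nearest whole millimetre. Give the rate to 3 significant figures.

Column moisture flux per unit crosswind length is F = V × PW.
Inflow: F_in = 15.3 × 18.1 = 276.93 mm·m/s
Outflow: F_out = 10.5 × 7.34 = 77.07 mm·m/s
Steady-state rate R = (F_in − F_out)/L = (276.93 − 77.07) / 120000 m = 1.666e-03 mm/s.
R = 1.666e-03 × 3600 = 6.00 mm/hr.
Over 8.7 h: total = 6.00 × 8.7 = 52.2 ≈ 52 mm.

R ≈ 6.00 mm/hr; total ≈ 52 mm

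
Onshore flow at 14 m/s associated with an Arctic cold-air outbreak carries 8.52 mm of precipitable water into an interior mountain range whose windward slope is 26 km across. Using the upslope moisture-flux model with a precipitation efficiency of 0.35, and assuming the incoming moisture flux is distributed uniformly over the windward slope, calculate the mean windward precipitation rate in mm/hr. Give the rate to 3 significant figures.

R ≈ 5.78 mm/hr

Incoming column moisture flux per unit ridge length: F = V × PW = 14 × 8.52 = 119.28 mm·m/s.
Spread over the 26 km slope with efficiency ε = 0.35: R = ε·F/W = 0.35 × 119.28 / 26000 m = 1.606e-03 mm/s.
R = 1.606e-03 × 3600 = 5.78 mm/hr.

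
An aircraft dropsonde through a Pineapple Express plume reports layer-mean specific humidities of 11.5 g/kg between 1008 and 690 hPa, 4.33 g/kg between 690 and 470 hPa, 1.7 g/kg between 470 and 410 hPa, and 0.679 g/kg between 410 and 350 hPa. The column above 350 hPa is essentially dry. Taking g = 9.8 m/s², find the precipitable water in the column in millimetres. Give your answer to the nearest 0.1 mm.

Precipitable water is the column-integrated vapour mass per unit area: PW = (1/g) Σ q̄ Δp, with q in kg/kg and Δp in Pa (1 kg/m² of water = 1 mm).
Layer 1008–690 hPa: Δp = 318 hPa = 31800 Pa, q̄ = 0.0115 kg/kg → 0.0115 × 31800 / 9.8 = 37.32 mm
Layer 690–470 hPa: Δp = 220 hPa = 22000 Pa, q̄ = 0.00433 kg/kg → 0.00433 × 22000 / 9.8 = 9.72 mm
Layer 470–410 hPa: Δp = 60 hPa = 6000 Pa, q̄ = 0.0017 kg/kg → 0.0017 × 6000 / 9.8 = 1.04 mm
Layer 410–350 hPa: Δp = 60 hPa = 6000 Pa, q̄ = 0.000679 kg/kg → 0.000679 × 6000 / 9.8 = 0.42 mm
PW = 37.32 + 9.72 + 1.04 + 0.42 = 48.50 ≈ 48.5 mm.

PW ≈ 48.5 mm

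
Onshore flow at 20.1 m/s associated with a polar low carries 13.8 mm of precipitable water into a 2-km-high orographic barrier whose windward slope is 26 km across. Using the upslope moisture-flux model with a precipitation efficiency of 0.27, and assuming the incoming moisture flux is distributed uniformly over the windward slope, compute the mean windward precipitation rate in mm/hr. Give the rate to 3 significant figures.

R ≈ 10.4 mm/hr

Incoming column moisture flux per unit ridge length: F = V × PW = 20.1 × 13.8 = 277.38 mm·m/s.
Spread over the 26 km slope with efficiency ε = 0.27: R = ε·F/W = 0.27 × 277.38 / 26000 m = 2.880e-03 mm/s.
R = 2.880e-03 × 3600 = 10.4 mm/hr.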